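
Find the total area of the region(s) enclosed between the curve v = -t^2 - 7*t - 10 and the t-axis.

9/2

The curve meets the t-axis where -t^2 - 7*t - 10 = 0, i.e. -(t + 2)*(t + 5) = 0, at t = -5, -2.
On [-5, -2] the curve lies above the axis; ∫[-5,-2] (-t^2 - 7*t - 10) dt = 9/2, giving area 9/2.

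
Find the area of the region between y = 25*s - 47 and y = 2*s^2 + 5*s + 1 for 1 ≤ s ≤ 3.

100/3

On [1, 3], (25*s - 47) - (2*s^2 + 5*s + 1) = -2*s^2 + 20*s - 48 is ≤ 0 throughout, so the area is a single integral of |-2*s^2 + 20*s - 48|.
∫[1,3] (-2*s^2 + 20*s - 48) ds = -100/3; the area of that piece is 100/3.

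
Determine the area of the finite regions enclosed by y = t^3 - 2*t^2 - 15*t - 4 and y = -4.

863/6

Set the curves equal: t^3 - 2*t^2 - 15*t - 4 = -4, so t^3 - 2*t^2 - 15*t = 0, which factors as t*(t - 5)*(t + 3) = 0. The curves meet at t = -3, 0, 5.
On [-3, 0], y = t^3 - 2*t^2 - 15*t - 4 is on top; that piece has area ∫[-3,0] (t^3 - 2*t^2 - 15*t) dt = 117/4.
On [0, 5], y = -4 is on top; that piece has area ∫[0,5] (-(t^3 - 2*t^2 - 15*t)) dt = 1375/12.
Total enclosed area = 117/4 + 1375/12 = 863/6.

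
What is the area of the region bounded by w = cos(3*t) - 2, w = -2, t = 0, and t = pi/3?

2/3

The difference (cos(3*t) - 2) - (-2) = cos(3*t) changes sign at t = pi/6 inside [0, pi/3], so split the integral there.
∫[0,pi/6] (cos(3*t)) dt = 1/3.
∫[pi/6,pi/3] (cos(3*t)) dt = -1/3; the area of that piece is 1/3.
Total area = 1/3 + 1/3 = 2/3.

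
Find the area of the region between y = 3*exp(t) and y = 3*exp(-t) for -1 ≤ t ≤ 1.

The difference (3*exp(t)) - (3*exp(-t)) = 3*exp(t) - 3*exp(-t) changes sign at t = 0 inside [-1, 1], so split the integral there.
∫[-1,0] (3*exp(t) - 3*exp(-t)) dt = -3*exp(1) - 3*exp(-1) + 6; the area of that piece is -6 + 3*exp(-1) + 3*exp(1).
∫[0,1] (3*exp(t) - 3*exp(-t)) dt = -6 + 3*exp(-1) + 3*exp(1).
Total area = (-6 + 3*exp(-1) + 3*exp(1)) + (-6 + 3*exp(-1) + 3*exp(1)) = -12 + 6*exp(-1) + 6*exp(1).

-12 + 6*exp(-1) + 6*exp(1)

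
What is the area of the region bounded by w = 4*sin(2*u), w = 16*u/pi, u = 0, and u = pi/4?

2 - pi/2

On [0, pi/4], (4*sin(2*u)) - (16*u/pi) = -16*u/pi + 4*sin(2*u) is ≥ 0 throughout, so the area is a single integral of |-16*u/pi + 4*sin(2*u)|.
∫[0,pi/4] (-16*u/pi + 4*sin(2*u)) du = 2 - pi/2.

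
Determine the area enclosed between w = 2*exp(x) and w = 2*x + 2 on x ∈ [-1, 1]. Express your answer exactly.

-4 - 2*exp(-1) + 2*exp(1)

On [-1, 1], (2*exp(x)) - (2*x + 2) = -2*x + 2*exp(x) - 2 is ≥ 0 throughout, so the area is a single integral of |-2*x + 2*exp(x) - 2|.
∫[-1,1] (-2*x + 2*exp(x) - 2) dx = -4 - 2*exp(-1) + 2*exp(1).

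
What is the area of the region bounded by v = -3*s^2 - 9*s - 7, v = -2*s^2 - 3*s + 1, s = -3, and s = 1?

The difference (-3*s^2 - 9*s - 7) - (-2*s^2 - 3*s + 1) = -s^2 - 6*s - 8 changes sign at s = -2 inside [-3, 1], so split the integral there.
∫[-3,-2] (-s^2 - 6*s - 8) ds = 2/3.
∫[-2,1] (-s^2 - 6*s - 8) ds = -18; the area of that piece is 18.
Total area = 2/3 + 18 = 56/3.

56/3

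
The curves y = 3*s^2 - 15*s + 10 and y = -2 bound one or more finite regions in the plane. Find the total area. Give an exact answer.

Set the curves equal: 3*s^2 - 15*s + 10 = -2, so 3*s^2 - 15*s + 12 = 0, which factors as 3*(s - 4)*(s - 1) = 0. The curves meet at s = 1, 4.
On [1, 4], y = -2 is on top; that piece has area ∫[1,4] (-(3*s^2 - 15*s + 12)) ds = 27/2.

27/2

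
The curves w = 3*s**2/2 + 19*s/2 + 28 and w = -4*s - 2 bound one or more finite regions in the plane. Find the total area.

Set the curves equal: 3*s**2/2 + 19*s/2 + 28 = -4*s - 2, so 3*s**2/2 + 27*s/2 + 30 = 0, which factors as 3*(s + 4)*(s + 5)/2 = 0. The curves meet at s = -5, -4.
On [-5, -4], w = -4*s - 2 is on top; that piece has area ∫[-5,-4] (-(3*s**2/2 + 27*s/2 + 30)) ds = 1/4.

1/4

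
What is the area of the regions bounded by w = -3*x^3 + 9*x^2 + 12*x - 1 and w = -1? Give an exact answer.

393/4

Set the curves equal: -3*x^3 + 9*x^2 + 12*x - 1 = -1, so -3*x^3 + 9*x^2 + 12*x = 0, which factors as -3*x*(x - 4)*(x + 1) = 0. The curves meet at x = -1, 0, 4.
On [-1, 0], w = -1 is on top; that piece has area ∫[-1,0] (-(-3*x^3 + 9*x^2 + 12*x)) dx = 9/4.
On [0, 4], w = -3*x^3 + 9*x^2 + 12*x - 1 is on top; that piece has area ∫[0,4] (-3*x^3 + 9*x^2 + 12*x) dx = 96.
Total enclosed area = 9/4 + 96 = 393/4.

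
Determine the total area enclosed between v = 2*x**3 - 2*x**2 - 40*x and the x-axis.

The curve meets the x-axis where 2*x**3 - 2*x**2 - 40*x = 0, i.e. 2*x*(x - 5)*(x + 4) = 0, at x = -4, 0, 5.
On [-4, 0] the curve lies above the axis; ∫[-4,0] (2*x**3 - 2*x**2 - 40*x) dx = 448/3, giving area 448/3.
On [0, 5] the curve lies below the axis; ∫[0,5] (2*x**3 - 2*x**2 - 40*x) dx = -1625/6, giving area 1625/6.
Total area = 448/3 + 1625/6 = 2521/6.

2521/6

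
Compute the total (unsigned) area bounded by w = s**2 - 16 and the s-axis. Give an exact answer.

The curve meets the s-axis where s**2 - 16 = 0, i.e. (s - 4)*(s + 4) = 0, at s = -4, 4.
On [-4, 4] the curve lies below the axis; ∫[-4,4] (s**2 - 16) ds = -256/3, giving area 256/3.

256/3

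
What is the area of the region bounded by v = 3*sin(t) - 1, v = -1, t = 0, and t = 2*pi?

The difference (3*sin(t) - 1) - (-1) = 3*sin(t) changes sign at t = pi inside [0, 2*pi], so split the integral there.
∫[0,pi] (3*sin(t)) dt = 6.
∫[pi,2*pi] (3*sin(t)) dt = -6; the area of that piece is 6.
Total area = 6 + 6 = 12.

12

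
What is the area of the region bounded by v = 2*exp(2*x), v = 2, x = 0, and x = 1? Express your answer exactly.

-3 + exp(2)

On [0, 1], (2*exp(2*x)) - (2) = 2*exp(2*x) - 2 is ≥ 0 throughout, so the area is a single integral of |2*exp(2*x) - 2|.
∫[0,1] (2*exp(2*x) - 2) dx = -3 + exp(2).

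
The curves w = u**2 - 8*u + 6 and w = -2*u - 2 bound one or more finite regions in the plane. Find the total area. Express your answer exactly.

4/3

Set the curves equal: u**2 - 8*u + 6 = -2*u - 2, so u**2 - 6*u + 8 = 0, which factors as (u - 4)*(u - 2) = 0. The curves meet at u = 2, 4.
On [2, 4], w = -2*u - 2 is on top; that piece has area ∫[2,4] (-(u**2 - 6*u + 8)) du = 4/3.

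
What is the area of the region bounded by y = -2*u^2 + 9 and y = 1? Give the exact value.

Set the curves equal: -2*u^2 + 9 = 1, so -2*u^2 + 8 = 0, which factors as -2*(u - 2)*(u + 2) = 0. The curves meet at u = -2, 2.
On [-2, 2], y = -2*u^2 + 9 is on top; that piece has area ∫[-2,2] (-2*u^2 + 8) du = 64/3.

64/3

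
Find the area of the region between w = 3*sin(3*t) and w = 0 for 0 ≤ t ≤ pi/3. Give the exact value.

On [0, pi/3], (3*sin(3*t)) - (0) = 3*sin(3*t) is ≥ 0 throughout, so the area is a single integral of |3*sin(3*t)|.
∫[0,pi/3] (3*sin(3*t)) dt = 2.

2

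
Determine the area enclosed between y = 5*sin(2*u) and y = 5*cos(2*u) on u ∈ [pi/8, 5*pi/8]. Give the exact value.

On [pi/8, 5*pi/8], (5*sin(2*u)) - (5*cos(2*u)) = 5*sin(2*u) - 5*cos(2*u) is ≥ 0 throughout, so the area is a single integral of |5*sin(2*u) - 5*cos(2*u)|.
∫[pi/8,5*pi/8] (5*sin(2*u) - 5*cos(2*u)) du = 5*sqrt(2).

5*sqrt(2)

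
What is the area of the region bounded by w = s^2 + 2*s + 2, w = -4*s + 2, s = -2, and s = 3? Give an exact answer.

136/3

The difference (s^2 + 2*s + 2) - (-4*s + 2) = s^2 + 6*s changes sign at s = 0 inside [-2, 3], so split the integral there.
∫[-2,0] (s^2 + 6*s) ds = -28/3; the area of that piece is 28/3.
∫[0,3] (s^2 + 6*s) ds = 36.
Total area = 28/3 + 36 = 136/3.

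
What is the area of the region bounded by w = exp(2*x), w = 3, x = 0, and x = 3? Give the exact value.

-23/2 + 3*log(3) + exp(6)/2

The difference (exp(2*x)) - (3) = exp(2*x) - 3 changes sign at x = log(3)/2 inside [0, 3], so split the integral there.
∫[0,log(3)/2] (exp(2*x) - 3) dx = 1 - 3*log(3)/2; the area of that piece is -1 + 3*log(3)/2.
∫[log(3)/2,3] (exp(2*x) - 3) dx = -21/2 + 3*log(3)/2 + exp(6)/2.
Total area = (-1 + 3*log(3)/2) + (-21/2 + 3*log(3)/2 + exp(6)/2) = -23/2 + 3*log(3) + exp(6)/2.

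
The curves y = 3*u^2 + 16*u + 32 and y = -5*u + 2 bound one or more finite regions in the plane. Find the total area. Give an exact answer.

27/2

Set the curves equal: 3*u^2 + 16*u + 32 = -5*u + 2, so 3*u^2 + 21*u + 30 = 0, which factors as 3*(u + 2)*(u + 5) = 0. The curves meet at u = -5, -2.
On [-5, -2], y = -5*u + 2 is on top; that piece has area ∫[-5,-2] (-(3*u^2 + 21*u + 30)) du = 27/2.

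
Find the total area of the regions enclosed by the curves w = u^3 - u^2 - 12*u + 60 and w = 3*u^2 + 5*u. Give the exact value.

Set the curves equal: u^3 - u^2 - 12*u + 60 = 3*u^2 + 5*u, so u^3 - 4*u^2 - 17*u + 60 = 0, which factors as (u - 5)*(u - 3)*(u + 4) = 0. The curves meet at u = -4, 3, 5.
On [-4, 3], w = u^3 - u^2 - 12*u + 60 is on top; that piece has area ∫[-4,3] (u^3 - 4*u^2 - 17*u + 60) du = 3773/12.
On [3, 5], w = 3*u^2 + 5*u is on top; that piece has area ∫[3,5] (-(u^3 - 4*u^2 - 17*u + 60)) du = 32/3.
Total enclosed area = 3773/12 + 32/3 = 3901/12.

3901/12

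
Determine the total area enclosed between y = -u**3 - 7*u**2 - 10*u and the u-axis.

The curve meets the u-axis where -u**3 - 7*u**2 - 10*u = 0, i.e. -u*(u + 2)*(u + 5) = 0, at u = -5, -2, 0.
On [-5, -2] the curve lies below the axis; ∫[-5,-2] (-u**3 - 7*u**2 - 10*u) du = -63/4, giving area 63/4.
On [-2, 0] the curve lies above the axis; ∫[-2,0] (-u**3 - 7*u**2 - 10*u) du = 16/3, giving area 16/3.
Total area = 63/4 + 16/3 = 253/12.

253/12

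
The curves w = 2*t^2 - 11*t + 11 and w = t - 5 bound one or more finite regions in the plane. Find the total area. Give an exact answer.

8/3

Set the curves equal: 2*t^2 - 11*t + 11 = t - 5, so 2*t^2 - 12*t + 16 = 0, which factors as 2*(t - 4)*(t - 2) = 0. The curves meet at t = 2, 4.
On [2, 4], w = t - 5 is on top; that piece has area ∫[2,4] (-(2*t^2 - 12*t + 16)) dt = 8/3.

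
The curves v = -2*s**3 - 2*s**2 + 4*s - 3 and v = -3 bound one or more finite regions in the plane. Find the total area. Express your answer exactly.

37/6

Set the curves equal: -2*s**3 - 2*s**2 + 4*s - 3 = -3, so -2*s**3 - 2*s**2 + 4*s = 0, which factors as -2*s*(s - 1)*(s + 2) = 0. The curves meet at s = -2, 0, 1.
On [-2, 0], v = -3 is on top; that piece has area ∫[-2,0] (-(-2*s**3 - 2*s**2 + 4*s)) ds = 16/3.
On [0, 1], v = -2*s**3 - 2*s**2 + 4*s - 3 is on top; that piece has area ∫[0,1] (-2*s**3 - 2*s**2 + 4*s) ds = 5/6.
Total enclosed area = 16/3 + 5/6 = 37/6.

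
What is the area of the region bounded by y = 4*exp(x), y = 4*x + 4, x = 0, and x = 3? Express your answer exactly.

On [0, 3], (4*exp(x)) - (4*x + 4) = -4*x + 4*exp(x) - 4 is ≥ 0 throughout, so the area is a single integral of |-4*x + 4*exp(x) - 4|.
∫[0,3] (-4*x + 4*exp(x) - 4) dx = -34 + 4*exp(3).

-34 + 4*exp(3)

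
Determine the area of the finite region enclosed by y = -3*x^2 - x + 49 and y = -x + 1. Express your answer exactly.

Set the curves equal: -3*x^2 - x + 49 = -x + 1, so -3*x^2 + 48 = 0, which factors as -3*(x - 4)*(x + 4) = 0. The curves meet at x = -4, 4.
On [-4, 4], y = -3*x^2 - x + 49 is on top; that piece has area ∫[-4,4] (-3*x^2 + 48) dx = 256.

256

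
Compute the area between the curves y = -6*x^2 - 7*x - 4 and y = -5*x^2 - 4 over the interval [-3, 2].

The difference (-6*x^2 - 7*x - 4) - (-5*x^2 - 4) = -x^2 - 7*x changes sign at x = 0 inside [-3, 2], so split the integral there.
∫[-3,0] (-x^2 - 7*x) dx = 45/2.
∫[0,2] (-x^2 - 7*x) dx = -50/3; the area of that piece is 50/3.
Total area = 45/2 + 50/3 = 235/6.

235/6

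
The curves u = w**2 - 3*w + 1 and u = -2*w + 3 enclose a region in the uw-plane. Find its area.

Both boundary curves give u as a function of w, so integrate with respect to w. Setting them equal: w**2 - w - 2 = 0, i.e. (w - 2)*(w + 1) = 0, so they meet at w = -1, 2.
For w in [-1, 2], u = w**2 - 3*w + 1 is on the left; area = ∫[-1,2] (-(w**2 - w - 2)) dw = 9/2.

9/2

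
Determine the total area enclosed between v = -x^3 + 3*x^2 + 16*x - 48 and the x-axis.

517/2

The curve meets the x-axis where -x^3 + 3*x^2 + 16*x - 48 = 0, i.e. -(x - 4)*(x - 3)*(x + 4) = 0, at x = -4, 3, 4.
On [-4, 3] the curve lies below the axis; ∫[-4,3] (-x^3 + 3*x^2 + 16*x - 48) dx = -1029/4, giving area 1029/4.
On [3, 4] the curve lies above the axis; ∫[3,4] (-x^3 + 3*x^2 + 16*x - 48) dx = 5/4, giving area 5/4.
Total area = 1029/4 + 5/4 = 517/2.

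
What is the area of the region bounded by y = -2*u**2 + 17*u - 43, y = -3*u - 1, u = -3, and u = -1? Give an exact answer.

On [-3, -1], (-2*u**2 + 17*u - 43) - (-3*u - 1) = -2*u**2 + 20*u - 42 is ≤ 0 throughout, so the area is a single integral of |-2*u**2 + 20*u - 42|.
∫[-3,-1] (-2*u**2 + 20*u - 42) du = -544/3; the area of that piece is 544/3.

544/3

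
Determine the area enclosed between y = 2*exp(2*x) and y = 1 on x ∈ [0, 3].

-4 + exp(6)

On [0, 3], (2*exp(2*x)) - (1) = 2*exp(2*x) - 1 is ≥ 0 throughout, so the area is a single integral of |2*exp(2*x) - 1|.
∫[0,3] (2*exp(2*x) - 1) dx = -4 + exp(6).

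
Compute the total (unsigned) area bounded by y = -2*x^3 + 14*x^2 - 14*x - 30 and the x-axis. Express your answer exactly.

The curve meets the x-axis where -2*x^3 + 14*x^2 - 14*x - 30 = 0, i.e. -2*(x - 5)*(x - 3)*(x + 1) = 0, at x = -1, 3, 5.
On [-1, 3] the curve lies below the axis; ∫[-1,3] (-2*x^3 + 14*x^2 - 14*x - 30) dx = -256/3, giving area 256/3.
On [3, 5] the curve lies above the axis; ∫[3,5] (-2*x^3 + 14*x^2 - 14*x - 30) dx = 40/3, giving area 40/3.
Total area = 256/3 + 40/3 = 296/3.

296/3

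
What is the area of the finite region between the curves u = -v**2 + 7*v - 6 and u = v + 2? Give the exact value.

Both boundary curves give u as a function of v, so integrate with respect to v. Setting them equal: -v**2 + 6*v - 8 = 0, i.e. -(v - 4)*(v - 2) = 0, so they meet at v = 2, 4.
For v in [2, 4], u = -v**2 + 7*v - 6 is on the right; area = ∫[2,4] (-v**2 + 6*v - 8) dv = 4/3.

4/3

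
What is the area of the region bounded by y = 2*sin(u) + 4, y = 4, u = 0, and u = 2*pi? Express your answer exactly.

8

The difference (2*sin(u) + 4) - (4) = 2*sin(u) changes sign at u = pi inside [0, 2*pi], so split the integral there.
∫[0,pi] (2*sin(u)) du = 4.
∫[pi,2*pi] (2*sin(u)) du = -4; the area of that piece is 4.
Total area = 4 + 4 = 8.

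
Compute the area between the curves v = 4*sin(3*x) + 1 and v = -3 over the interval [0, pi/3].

On [0, pi/3], (4*sin(3*x) + 1) - (-3) = 4*sin(3*x) + 4 is ≥ 0 throughout, so the area is a single integral of |4*sin(3*x) + 4|.
∫[0,pi/3] (4*sin(3*x) + 4) dx = 8/3 + 4*pi/3.

8/3 + 4*pi/3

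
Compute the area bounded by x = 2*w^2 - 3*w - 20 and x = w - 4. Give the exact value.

Both boundary curves give x as a function of w, so integrate with respect to w. Setting them equal: 2*w^2 - 4*w - 16 = 0, i.e. 2*(w - 4)*(w + 2) = 0, so they meet at w = -2, 4.
For w in [-2, 4], x = 2*w^2 - 3*w - 20 is on the left; area = ∫[-2,4] (-(2*w^2 - 4*w - 16)) dw = 72.

72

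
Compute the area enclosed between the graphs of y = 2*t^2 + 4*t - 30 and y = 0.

Set the curves equal: 2*t^2 + 4*t - 30 = 0, so 2*t^2 + 4*t - 30 = 0, which factors as 2*(t - 3)*(t + 5) = 0. The curves meet at t = -5, 3.
On [-5, 3], y = 0 is on top; that piece has area ∫[-5,3] (-(2*t^2 + 4*t - 30)) dt = 512/3.

512/3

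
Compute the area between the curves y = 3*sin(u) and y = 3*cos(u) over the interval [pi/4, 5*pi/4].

On [pi/4, 5*pi/4], (3*sin(u)) - (3*cos(u)) = 3*sin(u) - 3*cos(u) is ≥ 0 throughout, so the area is a single integral of |3*sin(u) - 3*cos(u)|.
∫[pi/4,5*pi/4] (3*sin(u) - 3*cos(u)) du = 6*sqrt(2).

6*sqrt(2)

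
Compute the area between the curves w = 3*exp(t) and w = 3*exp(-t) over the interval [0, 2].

On [0, 2], (3*exp(t)) - (3*exp(-t)) = 3*exp(t) - 3*exp(-t) is ≥ 0 throughout, so the area is a single integral of |3*exp(t) - 3*exp(-t)|.
∫[0,2] (3*exp(t) - 3*exp(-t)) dt = -6 + 3*exp(-2) + 3*exp(2).

-6 + 3*exp(-2) + 3*exp(2)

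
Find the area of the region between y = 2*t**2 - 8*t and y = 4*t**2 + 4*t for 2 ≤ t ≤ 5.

204

On [2, 5], (2*t**2 - 8*t) - (4*t**2 + 4*t) = -2*t**2 - 12*t is ≤ 0 throughout, so the area is a single integral of |-2*t**2 - 12*t|.
∫[2,5] (-2*t**2 - 12*t) dt = -204; the area of that piece is 204.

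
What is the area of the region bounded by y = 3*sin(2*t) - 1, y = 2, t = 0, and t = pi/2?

-3 + 3*pi/2

On [0, pi/2], (3*sin(2*t) - 1) - (2) = 3*sin(2*t) - 3 is ≤ 0 throughout, so the area is a single integral of |3*sin(2*t) - 3|.
∫[0,pi/2] (3*sin(2*t) - 3) dt = 3 - 3*pi/2; the area of that piece is -3 + 3*pi/2.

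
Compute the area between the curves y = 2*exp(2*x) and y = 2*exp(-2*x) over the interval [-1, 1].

-4 + 2*exp(-2) + 2*exp(2)

The difference (2*exp(2*x)) - (2*exp(-2*x)) = 2*exp(2*x) - 2*exp(-2*x) changes sign at x = 0 inside [-1, 1], so split the integral there.
∫[-1,0] (2*exp(2*x) - 2*exp(-2*x)) dx = -exp(2) - exp(-2) + 2; the area of that piece is -2 + exp(-2) + exp(2).
∫[0,1] (2*exp(2*x) - 2*exp(-2*x)) dx = -2 + exp(-2) + exp(2).
Total area = (-2 + exp(-2) + exp(2)) + (-2 + exp(-2) + exp(2)) = -4 + 2*exp(-2) + 2*exp(2).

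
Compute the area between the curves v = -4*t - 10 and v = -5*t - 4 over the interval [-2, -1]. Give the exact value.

On [-2, -1], (-4*t - 10) - (-5*t - 4) = t - 6 is ≤ 0 throughout, so the area is a single integral of |t - 6|.
∫[-2,-1] (t - 6) dt = -15/2; the area of that piece is 15/2.

15/2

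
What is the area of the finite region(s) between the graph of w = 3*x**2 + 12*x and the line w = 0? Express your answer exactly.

32

The curve meets the x-axis where 3*x**2 + 12*x = 0, i.e. 3*x*(x + 4) = 0, at x = -4, 0.
On [-4, 0] the curve lies below the axis; ∫[-4,0] (3*x**2 + 12*x) dx = -32, giving area 32.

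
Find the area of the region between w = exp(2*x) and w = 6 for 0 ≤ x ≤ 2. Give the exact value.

The difference (exp(2*x)) - (6) = exp(2*x) - 6 changes sign at x = log(6)/2 inside [0, 2], so split the integral there.
∫[0,log(6)/2] (exp(2*x) - 6) dx = 5/2 - log(216); the area of that piece is -5/2 + log(216).
∫[log(6)/2,2] (exp(2*x) - 6) dx = -15 + 3*log(6) + exp(4)/2.
Total area = (-5/2 + log(216)) + (-15 + 3*log(6) + exp(4)/2) = -35/2 + 6*log(6) + exp(4)/2.

-35/2 + 6*log(6) + exp(4)/2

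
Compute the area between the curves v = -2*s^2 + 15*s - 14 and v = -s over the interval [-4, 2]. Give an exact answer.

The difference (-2*s^2 + 15*s - 14) - (-s) = -2*s^2 + 16*s - 14 changes sign at s = 1 inside [-4, 2], so split the integral there.
∫[-4,1] (-2*s^2 + 16*s - 14) ds = -700/3; the area of that piece is 700/3.
∫[1,2] (-2*s^2 + 16*s - 14) ds = 16/3.
Total area = 700/3 + 16/3 = 716/3.

716/3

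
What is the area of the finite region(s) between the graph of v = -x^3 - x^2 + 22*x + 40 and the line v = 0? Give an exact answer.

3901/12

The curve meets the x-axis where -x^3 - x^2 + 22*x + 40 = 0, i.e. -(x - 5)*(x + 2)*(x + 4) = 0, at x = -4, -2, 5.
On [-4, -2] the curve lies below the axis; ∫[-4,-2] (-x^3 - x^2 + 22*x + 40) dx = -32/3, giving area 32/3.
On [-2, 5] the curve lies above the axis; ∫[-2,5] (-x^3 - x^2 + 22*x + 40) dx = 3773/12, giving area 3773/12.
Total area = 32/3 + 3773/12 = 3901/12.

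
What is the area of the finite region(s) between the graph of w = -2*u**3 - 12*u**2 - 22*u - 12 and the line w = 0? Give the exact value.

1

The curve meets the u-axis where -2*u**3 - 12*u**2 - 22*u - 12 = 0, i.e. -2*(u + 1)*(u + 2)*(u + 3) = 0, at u = -3, -2, -1.
On [-3, -2] the curve lies below the axis; ∫[-3,-2] (-2*u**3 - 12*u**2 - 22*u - 12) du = -1/2, giving area 1/2.
On [-2, -1] the curve lies above the axis; ∫[-2,-1] (-2*u**3 - 12*u**2 - 22*u - 12) du = 1/2, giving area 1/2.
Total area = 1/2 + 1/2 = 1.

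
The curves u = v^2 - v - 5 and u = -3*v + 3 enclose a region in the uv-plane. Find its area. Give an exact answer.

Both boundary curves give u as a function of v, so integrate with respect to v. Setting them equal: v^2 + 2*v - 8 = 0, i.e. (v - 2)*(v + 4) = 0, so they meet at v = -4, 2.
For v in [-4, 2], u = v^2 - v - 5 is on the left; area = ∫[-4,2] (-(v^2 + 2*v - 8)) dv = 36.

36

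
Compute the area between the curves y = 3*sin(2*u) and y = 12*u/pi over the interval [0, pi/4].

3/2 - 3*pi/8

On [0, pi/4], (3*sin(2*u)) - (12*u/pi) = -12*u/pi + 3*sin(2*u) is ≥ 0 throughout, so the area is a single integral of |-12*u/pi + 3*sin(2*u)|.
∫[0,pi/4] (-12*u/pi + 3*sin(2*u)) du = 3/2 - 3*pi/8.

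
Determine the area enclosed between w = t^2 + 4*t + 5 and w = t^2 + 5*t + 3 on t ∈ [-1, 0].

On [-1, 0], (t^2 + 4*t + 5) - (t^2 + 5*t + 3) = -t + 2 is ≥ 0 throughout, so the area is a single integral of |-t + 2|.
∫[-1,0] (-t + 2) dt = 5/2.

5/2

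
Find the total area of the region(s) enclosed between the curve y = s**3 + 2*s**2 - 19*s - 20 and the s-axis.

The curve meets the s-axis where s**3 + 2*s**2 - 19*s - 20 = 0, i.e. (s - 4)*(s + 1)*(s + 5) = 0, at s = -5, -1, 4.
On [-5, -1] the curve lies above the axis; ∫[-5,-1] (s**3 + 2*s**2 - 19*s - 20) ds = 224/3, giving area 224/3.
On [-1, 4] the curve lies below the axis; ∫[-1,4] (s**3 + 2*s**2 - 19*s - 20) ds = -1625/12, giving area 1625/12.
Total area = 224/3 + 1625/12 = 2521/12.

2521/12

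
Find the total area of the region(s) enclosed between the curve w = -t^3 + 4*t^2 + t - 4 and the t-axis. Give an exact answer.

The curve meets the t-axis where -t^3 + 4*t^2 + t - 4 = 0, i.e. -(t - 4)*(t - 1)*(t + 1) = 0, at t = -1, 1, 4.
On [-1, 1] the curve lies below the axis; ∫[-1,1] (-t^3 + 4*t^2 + t - 4) dt = -16/3, giving area 16/3.
On [1, 4] the curve lies above the axis; ∫[1,4] (-t^3 + 4*t^2 + t - 4) dt = 63/4, giving area 63/4.
Total area = 16/3 + 63/4 = 253/12.

253/12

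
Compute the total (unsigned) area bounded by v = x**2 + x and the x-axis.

1/6

The curve meets the x-axis where x**2 + x = 0, i.e. x*(x + 1) = 0, at x = -1, 0.
On [-1, 0] the curve lies below the axis; ∫[-1,0] (x**2 + x) dx = -1/6, giving area 1/6.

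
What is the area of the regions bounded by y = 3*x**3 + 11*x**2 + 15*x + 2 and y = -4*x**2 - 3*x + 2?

37/4

Set the curves equal: 3*x**3 + 11*x**2 + 15*x + 2 = -4*x**2 - 3*x + 2, so 3*x**3 + 15*x**2 + 18*x = 0, which factors as 3*x*(x + 2)*(x + 3) = 0. The curves meet at x = -3, -2, 0.
On [-3, -2], y = 3*x**3 + 11*x**2 + 15*x + 2 is on top; that piece has area ∫[-3,-2] (3*x**3 + 15*x**2 + 18*x) dx = 5/4.
On [-2, 0], y = -4*x**2 - 3*x + 2 is on top; that piece has area ∫[-2,0] (-(3*x**3 + 15*x**2 + 18*x)) dx = 8.
Total enclosed area = 5/4 + 8 = 37/4.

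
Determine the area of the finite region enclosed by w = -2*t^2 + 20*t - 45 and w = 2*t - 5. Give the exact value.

1/3

Set the curves equal: -2*t^2 + 20*t - 45 = 2*t - 5, so -2*t^2 + 18*t - 40 = 0, which factors as -2*(t - 5)*(t - 4) = 0. The curves meet at t = 4, 5.
On [4, 5], w = -2*t^2 + 20*t - 45 is on top; that piece has area ∫[4,5] (-2*t^2 + 18*t - 40) dt = 1/3.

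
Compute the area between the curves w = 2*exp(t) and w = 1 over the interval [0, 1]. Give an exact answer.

-3 + 2*exp(1)

On [0, 1], (2*exp(t)) - (1) = 2*exp(t) - 1 is ≥ 0 throughout, so the area is a single integral of |2*exp(t) - 1|.
∫[0,1] (2*exp(t) - 1) dt = -3 + 2*exp(1).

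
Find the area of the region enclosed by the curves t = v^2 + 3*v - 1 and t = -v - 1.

Both boundary curves give t as a function of v, so integrate with respect to v. Setting them equal: v^2 + 4*v = 0, i.e. v*(v + 4) = 0, so they meet at v = -4, 0.
For v in [-4, 0], t = v^2 + 3*v - 1 is on the left; area = ∫[-4,0] (-(v^2 + 4*v)) dv = 32/3.

32/3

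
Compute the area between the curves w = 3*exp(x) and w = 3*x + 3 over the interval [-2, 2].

-12 - 3*exp(-2) + 3*exp(2)

On [-2, 2], (3*exp(x)) - (3*x + 3) = -3*x + 3*exp(x) - 3 is ≥ 0 throughout, so the area is a single integral of |-3*x + 3*exp(x) - 3|.
∫[-2,2] (-3*x + 3*exp(x) - 3) dx = -12 - 3*exp(-2) + 3*exp(2).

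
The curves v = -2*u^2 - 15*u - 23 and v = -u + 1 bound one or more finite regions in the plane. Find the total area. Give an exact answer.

Set the curves equal: -2*u^2 - 15*u - 23 = -u + 1, so -2*u^2 - 14*u - 24 = 0, which factors as -2*(u + 3)*(u + 4) = 0. The curves meet at u = -4, -3.
On [-4, -3], v = -2*u^2 - 15*u - 23 is on top; that piece has area ∫[-4,-3] (-2*u^2 - 14*u - 24) du = 1/3.

1/3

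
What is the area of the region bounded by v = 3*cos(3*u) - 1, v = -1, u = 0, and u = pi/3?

2

The difference (3*cos(3*u) - 1) - (-1) = 3*cos(3*u) changes sign at u = pi/6 inside [0, pi/3], so split the integral there.
∫[0,pi/6] (3*cos(3*u)) du = 1.
∫[pi/6,pi/3] (3*cos(3*u)) du = -1; the area of that piece is 1.
Total area = 1 + 1 = 2.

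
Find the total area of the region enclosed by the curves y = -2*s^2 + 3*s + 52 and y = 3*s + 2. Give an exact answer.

Set the curves equal: -2*s^2 + 3*s + 52 = 3*s + 2, so -2*s^2 + 50 = 0, which factors as -2*(s - 5)*(s + 5) = 0. The curves meet at s = -5, 5.
On [-5, 5], y = -2*s^2 + 3*s + 52 is on top; that piece has area ∫[-5,5] (-2*s^2 + 50) ds = 1000/3.

1000/3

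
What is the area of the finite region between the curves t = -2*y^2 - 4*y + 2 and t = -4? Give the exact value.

Both boundary curves give t as a function of y, so integrate with respect to y. Setting them equal: -2*y^2 - 4*y + 6 = 0, i.e. -2*(y - 1)*(y + 3) = 0, so they meet at y = -3, 1.
For y in [-3, 1], t = -2*y^2 - 4*y + 2 is on the right; area = ∫[-3,1] (-2*y^2 - 4*y + 6) dy = 64/3.

64/3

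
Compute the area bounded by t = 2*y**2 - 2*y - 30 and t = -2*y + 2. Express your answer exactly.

Both boundary curves give t as a function of y, so integrate with respect to y. Setting them equal: 2*y**2 - 32 = 0, i.e. 2*(y - 4)*(y + 4) = 0, so they meet at y = -4, 4.
For y in [-4, 4], t = 2*y**2 - 2*y - 30 is on the left; area = ∫[-4,4] (-(2*y**2 - 32)) dy = 512/3.

512/3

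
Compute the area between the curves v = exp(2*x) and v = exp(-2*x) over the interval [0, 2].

On [0, 2], (exp(2*x)) - (exp(-2*x)) = exp(2*x) - exp(-2*x) is ≥ 0 throughout, so the area is a single integral of |exp(2*x) - exp(-2*x)|.
∫[0,2] (exp(2*x) - exp(-2*x)) dx = -1 + exp(-4)/2 + exp(4)/2.

-1 + exp(-4)/2 + exp(4)/2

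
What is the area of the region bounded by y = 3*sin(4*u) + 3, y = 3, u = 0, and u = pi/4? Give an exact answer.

On [0, pi/4], (3*sin(4*u) + 3) - (3) = 3*sin(4*u) is ≥ 0 throughout, so the area is a single integral of |3*sin(4*u)|.
∫[0,pi/4] (3*sin(4*u)) du = 3/2.

3/2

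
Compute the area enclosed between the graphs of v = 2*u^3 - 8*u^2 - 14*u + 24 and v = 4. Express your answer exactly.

Set the curves equal: 2*u^3 - 8*u^2 - 14*u + 24 = 4, so 2*u^3 - 8*u^2 - 14*u + 20 = 0, which factors as 2*(u - 5)*(u - 1)*(u + 2) = 0. The curves meet at u = -2, 1, 5.
On [-2, 1], v = 2*u^3 - 8*u^2 - 14*u + 24 is on top; that piece has area ∫[-2,1] (2*u^3 - 8*u^2 - 14*u + 20) du = 99/2.
On [1, 5], v = 4 is on top; that piece has area ∫[1,5] (-(2*u^3 - 8*u^2 - 14*u + 20)) du = 320/3.
Total enclosed area = 99/2 + 320/3 = 937/6.

937/6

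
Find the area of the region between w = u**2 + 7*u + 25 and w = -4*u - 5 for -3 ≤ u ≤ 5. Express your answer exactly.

1136/3

On [-3, 5], (u**2 + 7*u + 25) - (-4*u - 5) = u**2 + 11*u + 30 is ≥ 0 throughout, so the area is a single integral of |u**2 + 11*u + 30|.
∫[-3,5] (u**2 + 11*u + 30) du = 1136/3.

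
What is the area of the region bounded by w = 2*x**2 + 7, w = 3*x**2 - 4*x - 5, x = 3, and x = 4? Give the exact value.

On [3, 4], (2*x**2 + 7) - (3*x**2 - 4*x - 5) = -x**2 + 4*x + 12 is ≥ 0 throughout, so the area is a single integral of |-x**2 + 4*x + 12|.
∫[3,4] (-x**2 + 4*x + 12) dx = 41/3.

41/3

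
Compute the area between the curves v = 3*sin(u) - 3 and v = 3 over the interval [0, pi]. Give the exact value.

On [0, pi], (3*sin(u) - 3) - (3) = 3*sin(u) - 6 is ≤ 0 throughout, so the area is a single integral of |3*sin(u) - 6|.
∫[0,pi] (3*sin(u) - 6) du = 6 - 6*pi; the area of that piece is -6 + 6*pi.

-6 + 6*pi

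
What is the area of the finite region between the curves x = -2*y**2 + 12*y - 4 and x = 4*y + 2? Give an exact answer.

Both boundary curves give x as a function of y, so integrate with respect to y. Setting them equal: -2*y**2 + 8*y - 6 = 0, i.e. -2*(y - 3)*(y - 1) = 0, so they meet at y = 1, 3.
For y in [1, 3], x = -2*y**2 + 12*y - 4 is on the right; area = ∫[1,3] (-2*y**2 + 8*y - 6) dy = 8/3.

8/3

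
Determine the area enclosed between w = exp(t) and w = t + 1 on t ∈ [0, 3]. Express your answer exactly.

On [0, 3], (exp(t)) - (t + 1) = -t + exp(t) - 1 is ≥ 0 throughout, so the area is a single integral of |-t + exp(t) - 1|.
∫[0,3] (-t + exp(t) - 1) dt = -17/2 + exp(3).

-17/2 + exp(3)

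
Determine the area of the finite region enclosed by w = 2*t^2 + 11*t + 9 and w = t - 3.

Set the curves equal: 2*t^2 + 11*t + 9 = t - 3, so 2*t^2 + 10*t + 12 = 0, which factors as 2*(t + 2)*(t + 3) = 0. The curves meet at t = -3, -2.
On [-3, -2], w = t - 3 is on top; that piece has area ∫[-3,-2] (-(2*t^2 + 10*t + 12)) dt = 1/3.

1/3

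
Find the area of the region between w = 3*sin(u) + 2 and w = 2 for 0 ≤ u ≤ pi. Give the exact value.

On [0, pi], (3*sin(u) + 2) - (2) = 3*sin(u) is ≥ 0 throughout, so the area is a single integral of |3*sin(u)|.
∫[0,pi] (3*sin(u)) du = 6.

6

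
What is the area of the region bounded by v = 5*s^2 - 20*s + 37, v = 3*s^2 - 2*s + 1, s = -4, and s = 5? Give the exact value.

1147/3

The difference (5*s^2 - 20*s + 37) - (3*s^2 - 2*s + 1) = 2*s^2 - 18*s + 36 changes sign at s = 3 inside [-4, 5], so split the integral there.
∫[-4,3] (2*s^2 - 18*s + 36) ds = 1127/3.
∫[3,5] (2*s^2 - 18*s + 36) ds = -20/3; the area of that piece is 20/3.
Total area = 1127/3 + 20/3 = 1147/3.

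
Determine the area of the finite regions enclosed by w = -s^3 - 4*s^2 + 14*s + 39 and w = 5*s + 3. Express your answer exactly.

1741/12

Set the curves equal: -s^3 - 4*s^2 + 14*s + 39 = 5*s + 3, so -s^3 - 4*s^2 + 9*s + 36 = 0, which factors as -(s - 3)*(s + 3)*(s + 4) = 0. The curves meet at s = -4, -3, 3.
On [-4, -3], w = 5*s + 3 is on top; that piece has area ∫[-4,-3] (-(-s^3 - 4*s^2 + 9*s + 36)) ds = 13/12.
On [-3, 3], w = -s^3 - 4*s^2 + 14*s + 39 is on top; that piece has area ∫[-3,3] (-s^3 - 4*s^2 + 9*s + 36) ds = 144.
Total enclosed area = 13/12 + 144 = 1741/12.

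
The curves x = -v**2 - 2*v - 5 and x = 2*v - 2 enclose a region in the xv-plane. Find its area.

4/3

Both boundary curves give x as a function of v, so integrate with respect to v. Setting them equal: -v**2 - 4*v - 3 = 0, i.e. -(v + 1)*(v + 3) = 0, so they meet at v = -3, -1.
For v in [-3, -1], x = -v**2 - 2*v - 5 is on the right; area = ∫[-3,-1] (-v**2 - 4*v - 3) dv = 4/3.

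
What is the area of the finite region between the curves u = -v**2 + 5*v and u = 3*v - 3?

Both boundary curves give u as a function of v, so integrate with respect to v. Setting them equal: -v**2 + 2*v + 3 = 0, i.e. -(v - 3)*(v + 1) = 0, so they meet at v = -1, 3.
For v in [-1, 3], u = -v**2 + 5*v is on the right; area = ∫[-1,3] (-v**2 + 2*v + 3) dv = 32/3.

32/3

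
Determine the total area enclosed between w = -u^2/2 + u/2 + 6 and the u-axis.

The curve meets the u-axis where -u^2/2 + u/2 + 6 = 0, i.e. -(u - 4)*(u + 3)/2 = 0, at u = -3, 4.
On [-3, 4] the curve lies above the axis; ∫[-3,4] (-u^2/2 + u/2 + 6) du = 343/12, giving area 343/12.

343/12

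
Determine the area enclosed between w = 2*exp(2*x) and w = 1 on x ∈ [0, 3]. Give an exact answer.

-4 + exp(6)

On [0, 3], (2*exp(2*x)) - (1) = 2*exp(2*x) - 1 is ≥ 0 throughout, so the area is a single integral of |2*exp(2*x) - 1|.
∫[0,3] (2*exp(2*x) - 1) dx = -4 + exp(6).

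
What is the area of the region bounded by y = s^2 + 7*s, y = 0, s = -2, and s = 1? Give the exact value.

The difference (s^2 + 7*s) - (0) = s^2 + 7*s changes sign at s = 0 inside [-2, 1], so split the integral there.
∫[-2,0] (s^2 + 7*s) ds = -34/3; the area of that piece is 34/3.
∫[0,1] (s^2 + 7*s) ds = 23/6.
Total area = 34/3 + 23/6 = 91/6.

91/6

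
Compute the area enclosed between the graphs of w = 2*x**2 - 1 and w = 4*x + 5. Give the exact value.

Set the curves equal: 2*x**2 - 1 = 4*x + 5, so 2*x**2 - 4*x - 6 = 0, which factors as 2*(x - 3)*(x + 1) = 0. The curves meet at x = -1, 3.
On [-1, 3], w = 4*x + 5 is on top; that piece has area ∫[-1,3] (-(2*x**2 - 4*x - 6)) dx = 64/3.

64/3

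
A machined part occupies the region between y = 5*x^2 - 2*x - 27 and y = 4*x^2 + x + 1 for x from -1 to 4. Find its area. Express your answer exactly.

On [-1, 4], (5*x^2 - 2*x - 27) - (4*x^2 + x + 1) = x^2 - 3*x - 28 is ≤ 0 throughout, so the area is a single integral of |x^2 - 3*x - 28|.
∫[-1,4] (x^2 - 3*x - 28) dx = -845/6; the area of that piece is 845/6.

845/6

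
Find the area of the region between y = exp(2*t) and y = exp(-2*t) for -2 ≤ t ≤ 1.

The difference (exp(2*t)) - (exp(-2*t)) = exp(2*t) - exp(-2*t) changes sign at t = 0 inside [-2, 1], so split the integral there.
∫[-2,0] (exp(2*t) - exp(-2*t)) dt = -exp(4)/2 - exp(-4)/2 + 1; the area of that piece is -1 + exp(-4)/2 + exp(4)/2.
∫[0,1] (exp(2*t) - exp(-2*t)) dt = -1 + exp(-2)/2 + exp(2)/2.
Total area = (-1 + exp(-4)/2 + exp(4)/2) + (-1 + exp(-2)/2 + exp(2)/2) = -2 + exp(-4)/2 + exp(-2)/2 + exp(2)/2 + exp(4)/2.

-2 + exp(-4)/2 + exp(-2)/2 + exp(2)/2 + exp(4)/2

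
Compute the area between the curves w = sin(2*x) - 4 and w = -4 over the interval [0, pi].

2

The difference (sin(2*x) - 4) - (-4) = sin(2*x) changes sign at x = pi/2 inside [0, pi], so split the integral there.
∫[0,pi/2] (sin(2*x)) dx = 1.
∫[pi/2,pi] (sin(2*x)) dx = -1; the area of that piece is 1.
Total area = 1 + 1 = 2.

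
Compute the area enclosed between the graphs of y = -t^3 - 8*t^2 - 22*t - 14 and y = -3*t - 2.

37/12

Set the curves equal: -t^3 - 8*t^2 - 22*t - 14 = -3*t - 2, so -t^3 - 8*t^2 - 19*t - 12 = 0, which factors as -(t + 1)*(t + 3)*(t + 4) = 0. The curves meet at t = -4, -3, -1.
On [-4, -3], y = -3*t - 2 is on top; that piece has area ∫[-4,-3] (-(-t^3 - 8*t^2 - 19*t - 12)) dt = 5/12.
On [-3, -1], y = -t^3 - 8*t^2 - 22*t - 14 is on top; that piece has area ∫[-3,-1] (-t^3 - 8*t^2 - 19*t - 12) dt = 8/3.
Total enclosed area = 5/12 + 8/3 = 37/12.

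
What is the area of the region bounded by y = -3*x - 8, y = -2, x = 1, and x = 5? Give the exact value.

On [1, 5], (-3*x - 8) - (-2) = -3*x - 6 is ≤ 0 throughout, so the area is a single integral of |-3*x - 6|.
∫[1,5] (-3*x - 6) dx = -60; the area of that piece is 60.

60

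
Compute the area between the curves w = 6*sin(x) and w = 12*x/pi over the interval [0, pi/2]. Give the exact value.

On [0, pi/2], (6*sin(x)) - (12*x/pi) = -12*x/pi + 6*sin(x) is ≥ 0 throughout, so the area is a single integral of |-12*x/pi + 6*sin(x)|.
∫[0,pi/2] (-12*x/pi + 6*sin(x)) dx = 6 - 3*pi/2.

6 - 3*pi/2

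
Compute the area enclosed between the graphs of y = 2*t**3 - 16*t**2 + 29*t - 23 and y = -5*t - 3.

Set the curves equal: 2*t**3 - 16*t**2 + 29*t - 23 = -5*t - 3, so 2*t**3 - 16*t**2 + 34*t - 20 = 0, which factors as 2*(t - 5)*(t - 2)*(t - 1) = 0. The curves meet at t = 1, 2, 5.
On [1, 2], y = 2*t**3 - 16*t**2 + 29*t - 23 is on top; that piece has area ∫[1,2] (2*t**3 - 16*t**2 + 34*t - 20) dt = 7/6.
On [2, 5], y = -5*t - 3 is on top; that piece has area ∫[2,5] (-(2*t**3 - 16*t**2 + 34*t - 20)) dt = 45/2.
Total enclosed area = 7/6 + 45/2 = 71/3.

71/3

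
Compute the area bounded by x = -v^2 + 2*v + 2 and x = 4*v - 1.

Both boundary curves give x as a function of v, so integrate with respect to v. Setting them equal: -v^2 - 2*v + 3 = 0, i.e. -(v - 1)*(v + 3) = 0, so they meet at v = -3, 1.
For v in [-3, 1], x = -v^2 + 2*v + 2 is on the right; area = ∫[-3,1] (-v^2 - 2*v + 3) dv = 32/3.

32/3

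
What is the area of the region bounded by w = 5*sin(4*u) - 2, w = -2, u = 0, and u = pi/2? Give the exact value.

The difference (5*sin(4*u) - 2) - (-2) = 5*sin(4*u) changes sign at u = pi/4 inside [0, pi/2], so split the integral there.
∫[0,pi/4] (5*sin(4*u)) du = 5/2.
∫[pi/4,pi/2] (5*sin(4*u)) du = -5/2; the area of that piece is 5/2.
Total area = 5/2 + 5/2 = 5.

5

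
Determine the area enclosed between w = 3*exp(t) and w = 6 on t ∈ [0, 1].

The difference (3*exp(t)) - (6) = 3*exp(t) - 6 changes sign at t = log(2) inside [0, 1], so split the integral there.
∫[0,log(2)] (3*exp(t) - 6) dt = 3 - log(64); the area of that piece is -3 + log(64).
∫[log(2),1] (3*exp(t) - 6) dt = -12 + 6*log(2) + 3*exp(1).
Total area = (-3 + log(64)) + (-12 + 6*log(2) + 3*exp(1)) = -15 + 3*exp(1) + 12*log(2).

-15 + 3*exp(1) + 12*log(2)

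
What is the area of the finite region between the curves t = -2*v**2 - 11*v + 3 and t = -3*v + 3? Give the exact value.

64/3

Both boundary curves give t as a function of v, so integrate with respect to v. Setting them equal: -2*v**2 - 8*v = 0, i.e. -2*v*(v + 4) = 0, so they meet at v = -4, 0.
For v in [-4, 0], t = -2*v**2 - 11*v + 3 is on the right; area = ∫[-4,0] (-2*v**2 - 8*v) dv = 64/3.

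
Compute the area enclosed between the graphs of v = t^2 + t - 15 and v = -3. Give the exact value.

343/6

Set the curves equal: t^2 + t - 15 = -3, so t^2 + t - 12 = 0, which factors as (t - 3)*(t + 4) = 0. The curves meet at t = -4, 3.
On [-4, 3], v = -3 is on top; that piece has area ∫[-4,3] (-(t^2 + t - 12)) dt = 343/6.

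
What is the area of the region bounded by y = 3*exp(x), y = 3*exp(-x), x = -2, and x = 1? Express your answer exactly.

-12 + 3*exp(-2) + 3*exp(-1) + 3*exp(1) + 3*exp(2)

The difference (3*exp(x)) - (3*exp(-x)) = 3*exp(x) - 3*exp(-x) changes sign at x = 0 inside [-2, 1], so split the integral there.
∫[-2,0] (3*exp(x) - 3*exp(-x)) dx = -3*exp(2) - 3*exp(-2) + 6; the area of that piece is -6 + 3*exp(-2) + 3*exp(2).
∫[0,1] (3*exp(x) - 3*exp(-x)) dx = -6 + 3*exp(-1) + 3*exp(1).
Total area = (-6 + 3*exp(-2) + 3*exp(2)) + (-6 + 3*exp(-1) + 3*exp(1)) = -12 + 3*exp(-2) + 3*exp(-1) + 3*exp(1) + 3*exp(2).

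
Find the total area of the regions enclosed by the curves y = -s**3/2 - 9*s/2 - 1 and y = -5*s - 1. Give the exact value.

1/4

Set the curves equal: -s**3/2 - 9*s/2 - 1 = -5*s - 1, so -s**3/2 + s/2 = 0, which factors as -s*(s - 1)*(s + 1)/2 = 0. The curves meet at s = -1, 0, 1.
On [-1, 0], y = -5*s - 1 is on top; that piece has area ∫[-1,0] (-(-s**3/2 + s/2)) ds = 1/8.
On [0, 1], y = -s**3/2 - 9*s/2 - 1 is on top; that piece has area ∫[0,1] (-s**3/2 + s/2) ds = 1/8.
Total enclosed area = 1/8 + 1/8 = 1/4.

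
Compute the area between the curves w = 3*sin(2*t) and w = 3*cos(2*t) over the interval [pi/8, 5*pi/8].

On [pi/8, 5*pi/8], (3*sin(2*t)) - (3*cos(2*t)) = 3*sin(2*t) - 3*cos(2*t) is ≥ 0 throughout, so the area is a single integral of |3*sin(2*t) - 3*cos(2*t)|.
∫[pi/8,5*pi/8] (3*sin(2*t) - 3*cos(2*t)) dt = 3*sqrt(2).

3*sqrt(2)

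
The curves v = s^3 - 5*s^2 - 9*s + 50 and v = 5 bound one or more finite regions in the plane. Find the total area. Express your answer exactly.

568/3

Set the curves equal: s^3 - 5*s^2 - 9*s + 50 = 5, so s^3 - 5*s^2 - 9*s + 45 = 0, which factors as (s - 5)*(s - 3)*(s + 3) = 0. The curves meet at s = -3, 3, 5.
On [-3, 3], v = s^3 - 5*s^2 - 9*s + 50 is on top; that piece has area ∫[-3,3] (s^3 - 5*s^2 - 9*s + 45) ds = 180.
On [3, 5], v = 5 is on top; that piece has area ∫[3,5] (-(s^3 - 5*s^2 - 9*s + 45)) ds = 28/3.
Total enclosed area = 180 + 28/3 = 568/3.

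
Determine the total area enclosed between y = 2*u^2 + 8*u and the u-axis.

64/3

The curve meets the u-axis where 2*u^2 + 8*u = 0, i.e. 2*u*(u + 4) = 0, at u = -4, 0.
On [-4, 0] the curve lies below the axis; ∫[-4,0] (2*u^2 + 8*u) du = -64/3, giving area 64/3.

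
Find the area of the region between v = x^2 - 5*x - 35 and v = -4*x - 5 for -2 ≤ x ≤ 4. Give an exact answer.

On [-2, 4], (x^2 - 5*x - 35) - (-4*x - 5) = x^2 - x - 30 is ≤ 0 throughout, so the area is a single integral of |x^2 - x - 30|.
∫[-2,4] (x^2 - x - 30) dx = -162; the area of that piece is 162.

162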